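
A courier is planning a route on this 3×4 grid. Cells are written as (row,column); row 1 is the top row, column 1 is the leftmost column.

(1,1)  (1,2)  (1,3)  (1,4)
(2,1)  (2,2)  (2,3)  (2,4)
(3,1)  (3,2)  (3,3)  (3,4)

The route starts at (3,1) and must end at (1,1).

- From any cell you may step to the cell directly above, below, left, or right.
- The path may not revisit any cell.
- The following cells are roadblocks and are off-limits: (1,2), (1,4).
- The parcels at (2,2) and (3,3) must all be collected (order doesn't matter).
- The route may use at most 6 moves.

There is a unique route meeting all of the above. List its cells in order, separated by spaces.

(3,1) (3,2) (3,3) (2,3) (2,2) (2,1) (1,1)

The 6-move cap with required stops at (2,2), (3,3) leaves no slack for detours.
Route from (3,1): 2× right (reaching (3,3)), up to (2,3), 2× left (reaching (2,1)), up to (1,1) — 6 moves in all.
Check: all required cells visited; 6 ≤ 6 moves.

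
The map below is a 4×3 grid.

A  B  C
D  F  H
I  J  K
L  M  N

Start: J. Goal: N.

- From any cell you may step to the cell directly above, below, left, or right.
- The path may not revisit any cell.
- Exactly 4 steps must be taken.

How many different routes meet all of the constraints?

Need simple routes of exactly 4 moves from J to N (Manhattan distance 2, so 1 moves are spent on a detour and 1 undoing it).
Enumerating: J F H K N | J I L M N.
That gives 2 routes.

2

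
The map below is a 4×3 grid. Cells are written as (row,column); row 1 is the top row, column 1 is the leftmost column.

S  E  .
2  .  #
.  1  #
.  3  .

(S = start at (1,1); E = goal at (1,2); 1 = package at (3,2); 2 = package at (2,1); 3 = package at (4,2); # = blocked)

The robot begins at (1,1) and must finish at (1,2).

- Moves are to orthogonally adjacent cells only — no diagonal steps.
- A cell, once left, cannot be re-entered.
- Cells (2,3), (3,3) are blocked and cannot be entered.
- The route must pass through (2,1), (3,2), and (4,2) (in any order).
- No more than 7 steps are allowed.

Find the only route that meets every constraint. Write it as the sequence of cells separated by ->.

(1,1) -> (2,1) -> (3,1) -> (4,1) -> (4,2) -> (3,2) -> (2,2) -> (1,2)

The 7-move cap with required stops at (2,1), (3,2), (4,2) leaves no slack for detours.
Route from (1,1): 3× down (reaching (4,1)), right to (4,2), 3× up (reaching (1,2)) — 7 moves in all.
Check: all required cells visited; 7 ≤ 7 moves.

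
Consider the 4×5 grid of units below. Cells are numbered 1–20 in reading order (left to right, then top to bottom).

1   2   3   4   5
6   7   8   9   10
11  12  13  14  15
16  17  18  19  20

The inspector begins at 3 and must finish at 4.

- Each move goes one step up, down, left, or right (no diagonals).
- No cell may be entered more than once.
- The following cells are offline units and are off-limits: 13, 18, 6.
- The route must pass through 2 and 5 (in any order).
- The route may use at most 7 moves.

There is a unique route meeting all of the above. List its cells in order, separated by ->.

3 -> 2 -> 7 -> 8 -> 9 -> 10 -> 5 -> 4

The budget equals the shortest possible length, so every move has to be on a shortest route through the required cells.
Route from 3: left 1 to 2, down 1 to 7, right 3 to 10, up 1 to 5, left 1 to 4 — 7 moves in all.
Check: all required cells visited; 7 ≤ 7 moves.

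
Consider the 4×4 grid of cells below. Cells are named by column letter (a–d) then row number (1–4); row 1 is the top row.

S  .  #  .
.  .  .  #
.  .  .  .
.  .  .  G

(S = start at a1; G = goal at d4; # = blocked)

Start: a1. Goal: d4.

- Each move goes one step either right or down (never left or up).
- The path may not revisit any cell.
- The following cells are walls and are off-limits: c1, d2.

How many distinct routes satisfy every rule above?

14

A right/down-only route from a1 to d4 makes exactly 3 down-moves and 3 right-moves in some order.
With no other constraints that would be C(6,3) = 20 routes.
Subtract routes through each blocked cell (inclusion–exclusion for overlaps): − through c1: 4 − through d2: 4 + through c1&d2: 2 → 14.
That gives 14 routes.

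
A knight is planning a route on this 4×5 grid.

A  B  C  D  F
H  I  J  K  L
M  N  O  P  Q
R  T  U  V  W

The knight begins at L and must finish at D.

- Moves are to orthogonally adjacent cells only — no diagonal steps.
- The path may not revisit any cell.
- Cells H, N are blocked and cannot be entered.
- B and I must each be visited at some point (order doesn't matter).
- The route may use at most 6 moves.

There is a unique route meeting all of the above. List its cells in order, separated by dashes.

L - K - J - I - B - C - D

Any route must reach B and I and still end at D within 6 moves, so the order of the required stops is forced.
Route from L: left 3 to I, up 1 to B, right 2 to D — 6 moves in all.
Check: all required cells visited; 6 ≤ 6 moves.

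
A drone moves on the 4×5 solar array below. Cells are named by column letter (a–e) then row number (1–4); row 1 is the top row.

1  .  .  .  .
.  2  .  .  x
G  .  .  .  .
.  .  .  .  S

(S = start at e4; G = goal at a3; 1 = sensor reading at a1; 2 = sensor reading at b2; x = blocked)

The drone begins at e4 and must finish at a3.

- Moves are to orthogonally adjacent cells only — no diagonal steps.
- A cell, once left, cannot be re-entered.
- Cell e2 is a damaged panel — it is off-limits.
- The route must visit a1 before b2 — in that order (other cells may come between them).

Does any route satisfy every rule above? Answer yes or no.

One route that works: e4 → e3 → d3 → d2 → d1 → c1 → b1 → a1 → a2 → b2 → b3 → a3.

yes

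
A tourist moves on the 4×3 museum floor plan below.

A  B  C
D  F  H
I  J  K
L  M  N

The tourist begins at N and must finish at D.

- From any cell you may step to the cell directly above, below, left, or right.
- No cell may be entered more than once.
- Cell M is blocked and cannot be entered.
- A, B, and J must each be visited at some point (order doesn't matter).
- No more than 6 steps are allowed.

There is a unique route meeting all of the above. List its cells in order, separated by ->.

N -> K -> J -> F -> B -> A -> D

The budget equals the shortest possible length, so every move has to be on a shortest route through the required cells.
Route from N: up 1 to K, left 1 to J, up 2 to B, left 1 to A, down 1 to D — 6 moves in all.
Check: all required cells visited; 6 ≤ 6 moves.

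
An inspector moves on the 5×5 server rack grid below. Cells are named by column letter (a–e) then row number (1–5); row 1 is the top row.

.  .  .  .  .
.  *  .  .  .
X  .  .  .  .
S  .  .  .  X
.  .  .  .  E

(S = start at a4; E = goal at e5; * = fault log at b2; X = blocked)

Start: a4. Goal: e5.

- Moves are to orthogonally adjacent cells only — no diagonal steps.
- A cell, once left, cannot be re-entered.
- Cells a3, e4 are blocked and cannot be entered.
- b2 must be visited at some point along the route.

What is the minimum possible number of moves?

Any route passes through b2 somewhere between a4 and e5. Summing Manhattan distances along the two legs (a4 → b2 → e5) gives a lower bound of 3 + 6 = 9 moves.
A route of 9 moves achieves this: a4 → b4 → b3 → b2 → c2 → c3 → c4 → c5 → d5 → e5.
Since 9 matches the lower bound, it is optimal.

9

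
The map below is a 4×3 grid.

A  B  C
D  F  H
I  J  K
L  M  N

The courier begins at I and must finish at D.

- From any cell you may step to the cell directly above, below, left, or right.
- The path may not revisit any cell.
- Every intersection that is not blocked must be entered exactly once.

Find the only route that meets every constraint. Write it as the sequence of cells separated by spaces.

Need to visit all 12 open cells exactly once, starting at I and ending at D.
Route from I: down to L, 2× right (reaching N), up to K, left to J, up to F, right to H, up to C, 2× left (reaching A), down to D — 11 moves in all.
Check: all 12 open cells covered.

I L M N K J F H C B A D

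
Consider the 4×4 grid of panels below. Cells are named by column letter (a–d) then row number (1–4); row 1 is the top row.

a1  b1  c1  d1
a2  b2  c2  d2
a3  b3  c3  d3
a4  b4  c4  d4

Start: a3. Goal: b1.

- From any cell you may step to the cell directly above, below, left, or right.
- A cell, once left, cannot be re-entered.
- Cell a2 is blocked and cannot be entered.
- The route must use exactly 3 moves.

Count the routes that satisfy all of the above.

Need simple routes of exactly 3 moves from a3 to b1 (Manhattan distance 3, so 0 moves are spent on a detour and 0 undoing it).
Enumerating: a3 b3 b2 b1.
That gives 1 route.

1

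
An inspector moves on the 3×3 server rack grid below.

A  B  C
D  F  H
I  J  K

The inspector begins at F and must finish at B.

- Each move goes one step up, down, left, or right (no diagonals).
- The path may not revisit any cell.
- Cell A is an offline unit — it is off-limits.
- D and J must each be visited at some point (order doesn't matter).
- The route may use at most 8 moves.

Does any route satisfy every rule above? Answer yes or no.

One route that works: F → D → I → J → K → H → C → B.

yes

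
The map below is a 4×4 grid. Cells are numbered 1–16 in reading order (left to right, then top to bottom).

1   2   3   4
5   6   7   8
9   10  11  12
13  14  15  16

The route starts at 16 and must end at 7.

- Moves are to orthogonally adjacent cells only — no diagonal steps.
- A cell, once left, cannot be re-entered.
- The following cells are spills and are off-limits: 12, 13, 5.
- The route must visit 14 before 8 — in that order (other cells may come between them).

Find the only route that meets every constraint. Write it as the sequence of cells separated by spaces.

16 15 14 10 6 2 3 4 8 7

The waypoints must appear in the order 14, 8, with no cell reused.
Route from 16: 2× left (reaching 14), 3× up (reaching 2), 2× right (reaching 4), down to 8, left to 7 — 9 moves in all.
Check: order respected (14 at step 2, 8 at step 8).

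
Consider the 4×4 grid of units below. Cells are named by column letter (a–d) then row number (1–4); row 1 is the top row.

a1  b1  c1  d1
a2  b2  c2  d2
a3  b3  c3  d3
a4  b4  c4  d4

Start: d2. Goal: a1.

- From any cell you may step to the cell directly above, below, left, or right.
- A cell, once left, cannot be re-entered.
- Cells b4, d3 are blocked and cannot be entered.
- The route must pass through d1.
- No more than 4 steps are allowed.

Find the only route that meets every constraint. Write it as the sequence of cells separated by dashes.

d2 - d1 - c1 - b1 - a1

The budget equals the shortest possible length, so every move has to be on a shortest route through the required cells.
Route from d2: up to d1, 3× left (reaching a1) — 4 moves in all.
Check: all required cells visited; 4 ≤ 4 moves.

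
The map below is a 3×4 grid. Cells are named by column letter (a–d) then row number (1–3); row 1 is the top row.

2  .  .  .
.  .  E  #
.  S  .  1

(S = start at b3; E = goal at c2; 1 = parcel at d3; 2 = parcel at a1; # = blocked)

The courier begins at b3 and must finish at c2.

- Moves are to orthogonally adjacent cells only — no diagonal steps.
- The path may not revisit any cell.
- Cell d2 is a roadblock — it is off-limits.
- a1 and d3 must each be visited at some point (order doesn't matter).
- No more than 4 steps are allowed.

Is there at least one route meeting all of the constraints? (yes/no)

d3 must be visited but has only one open neighbour (c3), and it is neither the start nor the goal — the route would have to enter and leave through c3, re-entering it.

no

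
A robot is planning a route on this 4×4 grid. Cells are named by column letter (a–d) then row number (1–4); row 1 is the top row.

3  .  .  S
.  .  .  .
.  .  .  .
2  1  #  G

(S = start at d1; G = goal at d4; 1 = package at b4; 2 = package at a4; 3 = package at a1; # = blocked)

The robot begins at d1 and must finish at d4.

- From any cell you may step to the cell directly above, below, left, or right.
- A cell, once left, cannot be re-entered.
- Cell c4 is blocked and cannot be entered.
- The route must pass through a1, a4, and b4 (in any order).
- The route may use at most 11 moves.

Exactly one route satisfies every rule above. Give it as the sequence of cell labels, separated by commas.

d1, c1, b1, a1, a2, a3, a4, b4, b3, c3, d3, d4

The budget equals the shortest possible length, so every move has to be on a shortest route through the required cells.
Route from d1: 3× left (reaching a1), 3× down (reaching a4), right to b4, up to b3, 2× right (reaching d3), down to d4 — 11 moves in all.
Check: all required cells visited; 11 ≤ 11 moves.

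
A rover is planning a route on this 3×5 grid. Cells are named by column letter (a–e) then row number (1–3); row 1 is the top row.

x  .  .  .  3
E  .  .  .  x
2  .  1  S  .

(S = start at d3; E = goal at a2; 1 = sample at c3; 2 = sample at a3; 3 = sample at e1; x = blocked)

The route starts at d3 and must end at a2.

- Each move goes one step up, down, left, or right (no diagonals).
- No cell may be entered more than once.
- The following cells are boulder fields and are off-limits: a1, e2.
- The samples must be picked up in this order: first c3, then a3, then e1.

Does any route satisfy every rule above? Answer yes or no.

e1 must be visited but has only one open neighbour (d1), and it is neither the start nor the goal — the route would have to enter and leave through d1, re-entering it.

no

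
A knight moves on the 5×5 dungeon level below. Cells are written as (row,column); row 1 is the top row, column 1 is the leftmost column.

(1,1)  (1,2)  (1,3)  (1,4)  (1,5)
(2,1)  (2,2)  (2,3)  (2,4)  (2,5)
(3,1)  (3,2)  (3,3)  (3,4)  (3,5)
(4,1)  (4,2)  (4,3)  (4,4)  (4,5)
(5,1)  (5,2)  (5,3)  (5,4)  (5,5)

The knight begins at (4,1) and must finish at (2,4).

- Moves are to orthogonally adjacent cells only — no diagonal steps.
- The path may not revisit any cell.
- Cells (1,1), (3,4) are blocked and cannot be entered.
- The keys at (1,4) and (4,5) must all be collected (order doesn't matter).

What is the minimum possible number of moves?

9

Any route passes through (1,4) and (4,5) in some order between (4,1) and (2,4). Summing Manhattan distances along each leg and taking the cheapest ordering ((4,1) → (4,5) → (1,4) → (2,4)) gives a lower bound of 4 + 4 + 1 = 9 moves.
A route of 9 moves achieves this: (4,1) → (4,2) → (4,3) → (4,4) → (4,5) → (3,5) → (2,5) → (1,5) → (1,4) → (2,4).
Since 9 matches the lower bound, it is optimal.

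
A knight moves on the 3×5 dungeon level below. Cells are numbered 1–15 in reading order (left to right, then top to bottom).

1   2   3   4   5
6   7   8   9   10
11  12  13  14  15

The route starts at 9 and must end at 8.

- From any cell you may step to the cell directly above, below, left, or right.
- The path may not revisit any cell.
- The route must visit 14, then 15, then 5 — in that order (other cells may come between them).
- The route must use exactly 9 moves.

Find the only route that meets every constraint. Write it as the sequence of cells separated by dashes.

The waypoints must appear in the order 14, 15, 5, with no cell reused.
Route from 9: down 1 to 14, right 1 to 15, up 2 to 5, left 3 to 2, down 1 to 7, right 1 to 8 — 9 moves in all.
Check: order respected (14 at step 1, 15 at step 2, 5 at step 4); 9 moves as required.

9 - 14 - 15 - 10 - 5 - 4 - 3 - 2 - 7 - 8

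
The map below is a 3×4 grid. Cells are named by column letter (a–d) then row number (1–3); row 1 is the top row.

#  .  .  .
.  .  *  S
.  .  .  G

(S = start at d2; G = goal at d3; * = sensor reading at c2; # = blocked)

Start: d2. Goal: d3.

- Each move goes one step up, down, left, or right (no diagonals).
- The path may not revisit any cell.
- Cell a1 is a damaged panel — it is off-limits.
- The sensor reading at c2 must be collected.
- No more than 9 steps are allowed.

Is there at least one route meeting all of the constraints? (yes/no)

yes

One route that works: d2 → c2 → c3 → d3.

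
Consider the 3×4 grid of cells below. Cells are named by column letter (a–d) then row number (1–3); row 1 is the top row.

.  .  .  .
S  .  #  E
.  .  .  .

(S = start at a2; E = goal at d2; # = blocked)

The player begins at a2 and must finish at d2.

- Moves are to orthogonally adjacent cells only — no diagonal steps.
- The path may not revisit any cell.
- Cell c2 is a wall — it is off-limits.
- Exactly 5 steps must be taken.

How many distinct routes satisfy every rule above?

Need simple routes of exactly 5 moves from a2 to d2 (Manhattan distance 3, so 1 moves are spent on a detour and 1 undoing it).
Enumerating: a2 a1 b1 c1 d1 d2 | a2 a3 b3 c3 d3 d2 | a2 b2 b1 c1 d1 d2 | a2 b2 b3 c3 d3 d2.
That gives 4 routes.

4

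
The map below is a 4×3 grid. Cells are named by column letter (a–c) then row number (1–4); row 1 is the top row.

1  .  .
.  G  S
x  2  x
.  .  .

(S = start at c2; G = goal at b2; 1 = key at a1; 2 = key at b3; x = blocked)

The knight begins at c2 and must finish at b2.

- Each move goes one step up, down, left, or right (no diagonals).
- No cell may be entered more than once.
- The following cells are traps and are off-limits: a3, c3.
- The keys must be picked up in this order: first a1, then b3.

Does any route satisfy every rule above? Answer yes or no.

no

Every way from c2 to b3 runs through b2 — but b2 is where the route must end, so it would be entered once on the way to b3 and again at the finish.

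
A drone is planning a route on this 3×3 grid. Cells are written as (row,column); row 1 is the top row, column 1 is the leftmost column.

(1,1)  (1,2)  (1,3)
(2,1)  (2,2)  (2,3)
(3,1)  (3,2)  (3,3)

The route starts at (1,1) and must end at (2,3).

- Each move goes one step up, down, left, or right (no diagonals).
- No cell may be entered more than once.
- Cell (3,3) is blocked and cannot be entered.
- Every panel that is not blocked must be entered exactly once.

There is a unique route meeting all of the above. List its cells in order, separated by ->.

Need to visit all 8 open cells exactly once, starting at (1,1) and ending at (2,3).
Cell (3,1) has only two open neighbours ((2,1) and (3,2)), so the path must pass straight through it: one of those is the cell it's entered from and the other is where it exits.
Route from (1,1): down 2 to (3,1), right 1 to (3,2), up 2 to (1,2), right 1 to (1,3), down 1 to (2,3) — 7 moves in all.
Check: all 8 open cells covered.

(1,1) -> (2,1) -> (3,1) -> (3,2) -> (2,2) -> (1,2) -> (1,3) -> (2,3)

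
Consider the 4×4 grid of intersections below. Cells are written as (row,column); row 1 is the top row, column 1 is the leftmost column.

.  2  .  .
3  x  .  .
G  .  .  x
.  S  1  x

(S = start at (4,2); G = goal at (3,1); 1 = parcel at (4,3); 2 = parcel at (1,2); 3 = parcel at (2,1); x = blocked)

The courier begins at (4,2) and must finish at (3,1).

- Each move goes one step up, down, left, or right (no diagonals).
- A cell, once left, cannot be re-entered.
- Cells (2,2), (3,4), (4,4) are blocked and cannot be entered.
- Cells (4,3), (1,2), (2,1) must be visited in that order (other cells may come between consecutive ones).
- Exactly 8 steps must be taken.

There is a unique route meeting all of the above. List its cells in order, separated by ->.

(4,2) -> (4,3) -> (3,3) -> (2,3) -> (1,3) -> (1,2) -> (1,1) -> (2,1) -> (3,1)

The waypoints must appear in the order (4,3), (1,2), (2,1), with no cell reused.
Route from (4,2): right to (4,3), 3× up (reaching (1,3)), 2× left (reaching (1,1)), 2× down (reaching (3,1)) — 8 moves in all.
Check: order respected (1 at step 1, 2 at step 5, 3 at step 7); 8 moves as required.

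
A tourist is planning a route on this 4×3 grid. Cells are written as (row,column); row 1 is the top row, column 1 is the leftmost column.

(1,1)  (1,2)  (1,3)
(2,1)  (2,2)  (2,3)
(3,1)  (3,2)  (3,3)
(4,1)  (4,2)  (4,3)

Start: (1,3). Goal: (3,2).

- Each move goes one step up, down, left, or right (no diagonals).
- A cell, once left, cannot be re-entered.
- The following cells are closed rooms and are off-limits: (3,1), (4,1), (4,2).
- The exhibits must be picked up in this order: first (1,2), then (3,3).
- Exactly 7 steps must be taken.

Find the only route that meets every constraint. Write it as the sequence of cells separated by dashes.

The waypoints must appear in the order (1,2), (3,3), with no cell reused.
Route from (1,3): 2× left (reaching (1,1)), down to (2,1), 2× right (reaching (2,3)), down to (3,3), left to (3,2) — 7 moves in all.
Check: order respected ((1,2) at step 1, (3,3) at step 6); 7 moves as required.

(1,3) - (1,2) - (1,1) - (2,1) - (2,2) - (2,3) - (3,3) - (3,2)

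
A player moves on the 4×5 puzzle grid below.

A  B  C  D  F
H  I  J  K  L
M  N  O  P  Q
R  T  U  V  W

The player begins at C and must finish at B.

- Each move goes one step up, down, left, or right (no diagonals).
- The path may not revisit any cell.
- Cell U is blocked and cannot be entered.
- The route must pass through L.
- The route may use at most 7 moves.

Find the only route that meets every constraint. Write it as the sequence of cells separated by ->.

C -> D -> F -> L -> K -> J -> I -> B

The budget equals the shortest possible length, so every move has to be on a shortest route through the required cells.
Route from C: 2× right (reaching F), down to L, 3× left (reaching I), up to B — 7 moves in all.
Check: all required cells visited; 7 ≤ 7 moves.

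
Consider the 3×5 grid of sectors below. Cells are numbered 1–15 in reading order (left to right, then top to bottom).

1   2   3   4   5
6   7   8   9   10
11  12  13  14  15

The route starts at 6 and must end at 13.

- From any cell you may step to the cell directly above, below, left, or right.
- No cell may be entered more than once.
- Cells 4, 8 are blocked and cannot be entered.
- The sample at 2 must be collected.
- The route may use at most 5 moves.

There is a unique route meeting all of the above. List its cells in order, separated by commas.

6, 1, 2, 7, 12, 13

The 5-move cap with required stops at 2 leaves no slack for detours.
Route from 6: up 1 to 1, right 1 to 2, down 2 to 12, right 1 to 13 — 5 moves in all.
Check: all required cells visited; 5 ≤ 5 moves.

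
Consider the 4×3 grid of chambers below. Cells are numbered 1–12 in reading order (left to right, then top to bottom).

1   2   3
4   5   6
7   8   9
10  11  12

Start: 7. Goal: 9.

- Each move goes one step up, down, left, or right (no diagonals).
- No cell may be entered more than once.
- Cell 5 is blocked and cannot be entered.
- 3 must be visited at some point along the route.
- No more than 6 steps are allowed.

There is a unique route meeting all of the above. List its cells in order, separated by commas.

7, 4, 1, 2, 3, 6, 9

The budget equals the shortest possible length, so every move has to be on a shortest route through the required cells.
Route from 7: 2× up (reaching 1), 2× right (reaching 3), 2× down (reaching 9) — 6 moves in all.
Check: all required cells visited; 6 ≤ 6 moves.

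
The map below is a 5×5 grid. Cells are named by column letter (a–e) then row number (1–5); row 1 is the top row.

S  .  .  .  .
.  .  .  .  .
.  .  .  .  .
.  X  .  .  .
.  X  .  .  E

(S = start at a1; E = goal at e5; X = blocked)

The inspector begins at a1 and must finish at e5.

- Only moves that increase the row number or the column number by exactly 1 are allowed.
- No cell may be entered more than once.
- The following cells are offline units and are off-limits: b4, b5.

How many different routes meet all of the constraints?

53

A right/down-only route from a1 to e5 makes exactly 4 down-moves and 4 right-moves in some order.
With no other constraints that would be C(8,4) = 70 routes.
Subtract routes through each blocked cell (inclusion–exclusion for overlaps): − through b4: 16 − through b5: 5 + through b4&b5: 4 → 53.
That gives 53 routes.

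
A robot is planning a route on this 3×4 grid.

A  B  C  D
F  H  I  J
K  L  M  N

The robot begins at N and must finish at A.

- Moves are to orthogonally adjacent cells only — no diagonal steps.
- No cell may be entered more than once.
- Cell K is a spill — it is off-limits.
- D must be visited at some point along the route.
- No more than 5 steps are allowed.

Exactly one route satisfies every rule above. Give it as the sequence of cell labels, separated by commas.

N, J, D, C, B, A

Any route must reach D and still end at A within 5 moves, so the order of the required stops is forced.
Route from N: up 2 to D, left 3 to A — 5 moves in all.
Check: all required cells visited; 5 ≤ 5 moves.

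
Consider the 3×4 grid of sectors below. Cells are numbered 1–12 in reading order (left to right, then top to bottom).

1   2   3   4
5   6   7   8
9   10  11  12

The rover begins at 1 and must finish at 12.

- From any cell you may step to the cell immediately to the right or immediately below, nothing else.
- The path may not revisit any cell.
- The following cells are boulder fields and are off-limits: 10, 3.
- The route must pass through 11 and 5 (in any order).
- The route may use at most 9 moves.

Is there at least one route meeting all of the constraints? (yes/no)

One route that works: 1 → 5 → 6 → 7 → 11 → 12.

yes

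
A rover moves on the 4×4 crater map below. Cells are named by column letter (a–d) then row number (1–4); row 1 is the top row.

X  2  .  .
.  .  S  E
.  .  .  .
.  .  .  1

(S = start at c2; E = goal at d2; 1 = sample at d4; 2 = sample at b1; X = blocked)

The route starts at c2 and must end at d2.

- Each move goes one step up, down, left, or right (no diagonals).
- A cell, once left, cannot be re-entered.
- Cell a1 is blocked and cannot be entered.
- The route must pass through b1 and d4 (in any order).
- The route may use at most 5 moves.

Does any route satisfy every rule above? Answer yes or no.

no

Even ignoring the no-revisit rule, getting from c2 to d2, taking the cheapest ordering c2 → b1 → d4 → d2 needs at least 2 + 5 + 2 = 9 moves (Manhattan distance per leg), which exceeds the 5-move limit.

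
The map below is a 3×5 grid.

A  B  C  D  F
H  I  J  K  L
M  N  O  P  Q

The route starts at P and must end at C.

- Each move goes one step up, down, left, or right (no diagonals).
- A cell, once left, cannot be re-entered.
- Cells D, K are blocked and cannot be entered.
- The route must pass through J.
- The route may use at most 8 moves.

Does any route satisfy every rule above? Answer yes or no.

yes

One route that works: P → O → J → C.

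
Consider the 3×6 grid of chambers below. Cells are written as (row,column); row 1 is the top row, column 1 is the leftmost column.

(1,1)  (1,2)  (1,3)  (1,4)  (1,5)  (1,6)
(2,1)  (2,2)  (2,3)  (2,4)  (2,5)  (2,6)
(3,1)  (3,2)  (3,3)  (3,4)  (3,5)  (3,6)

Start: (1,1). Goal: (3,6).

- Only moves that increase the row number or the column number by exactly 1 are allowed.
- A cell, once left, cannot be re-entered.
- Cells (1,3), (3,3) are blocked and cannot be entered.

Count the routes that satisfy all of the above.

A right/down-only route from (1,1) to (3,6) makes exactly 2 down-moves and 5 right-moves in some order.
With no other constraints that would be C(7,2) = 21 routes.
Subtract routes through each blocked cell (inclusion–exclusion for overlaps): − through (1,3): 10 − through (3,3): 6 + through (1,3)&(3,3): 1 → 6.
That gives 6 routes.

6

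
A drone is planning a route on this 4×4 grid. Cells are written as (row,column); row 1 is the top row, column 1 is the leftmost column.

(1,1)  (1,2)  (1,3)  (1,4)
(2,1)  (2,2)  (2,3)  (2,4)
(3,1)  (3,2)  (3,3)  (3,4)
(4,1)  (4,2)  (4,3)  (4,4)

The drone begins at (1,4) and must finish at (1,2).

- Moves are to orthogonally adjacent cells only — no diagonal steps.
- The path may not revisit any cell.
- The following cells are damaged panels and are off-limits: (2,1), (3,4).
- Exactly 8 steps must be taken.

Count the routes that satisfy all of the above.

Need simple routes of exactly 8 moves from (1,4) to (1,2) (Manhattan distance 2, so 3 moves are spent on a detour and 3 undoing it).
Enumerating: (1,4) (2,4) (2,3) (3,3) (4,3) (4,2) (3,2) (2,2) (1,2) | (1,4) (1,3) (2,3) (3,3) (4,3) (4,2) (3,2) (2,2) (1,2).
That gives 2 routes.

2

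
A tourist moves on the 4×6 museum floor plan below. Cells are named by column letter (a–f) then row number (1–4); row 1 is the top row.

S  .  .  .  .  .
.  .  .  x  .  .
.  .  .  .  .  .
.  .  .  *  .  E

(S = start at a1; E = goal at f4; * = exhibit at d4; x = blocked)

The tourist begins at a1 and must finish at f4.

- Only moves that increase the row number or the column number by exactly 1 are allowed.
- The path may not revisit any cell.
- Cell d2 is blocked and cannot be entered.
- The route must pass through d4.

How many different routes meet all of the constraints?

16

A right/down-only route from a1 to f4 makes exactly 3 down-moves and 5 right-moves in some order.
With no other constraints that would be C(8,3) = 56 routes.
Split at d4 and multiply the segment counts (each segment already excludes blocked cells): a1→d4: 16; d4→f4: 1; product = 16.
That gives 16 routes.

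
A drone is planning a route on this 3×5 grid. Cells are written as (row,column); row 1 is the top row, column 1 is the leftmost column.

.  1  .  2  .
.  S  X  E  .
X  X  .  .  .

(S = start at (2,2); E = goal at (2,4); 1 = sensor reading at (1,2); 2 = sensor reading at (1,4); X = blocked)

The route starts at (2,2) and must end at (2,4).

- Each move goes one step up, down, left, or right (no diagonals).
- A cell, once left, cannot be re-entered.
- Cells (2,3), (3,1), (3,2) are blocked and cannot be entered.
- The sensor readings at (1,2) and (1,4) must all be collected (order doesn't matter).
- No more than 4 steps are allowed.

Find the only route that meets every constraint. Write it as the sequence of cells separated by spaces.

(2,2) (1,2) (1,3) (1,4) (2,4)

Any route must reach (1,2) and (1,4) and still end at (2,4) within 4 moves, so the order of the required stops is forced.
Route from (2,2): up 1 to (1,2), right 2 to (1,4), down 1 to (2,4) — 4 moves in all.
Check: all required cells visited; 4 ≤ 4 moves.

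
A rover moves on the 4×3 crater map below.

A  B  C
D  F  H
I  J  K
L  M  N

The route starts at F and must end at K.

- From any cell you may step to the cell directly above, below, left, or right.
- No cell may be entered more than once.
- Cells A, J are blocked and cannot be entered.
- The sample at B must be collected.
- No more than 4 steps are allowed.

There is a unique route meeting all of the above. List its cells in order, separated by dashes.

F - B - C - H - K

Any route must reach B and still end at K within 4 moves, so the order of the required stops is forced.
Route from F: up to B, right to C, 2× down (reaching K) — 4 moves in all.
Check: all required cells visited; 4 ≤ 4 moves.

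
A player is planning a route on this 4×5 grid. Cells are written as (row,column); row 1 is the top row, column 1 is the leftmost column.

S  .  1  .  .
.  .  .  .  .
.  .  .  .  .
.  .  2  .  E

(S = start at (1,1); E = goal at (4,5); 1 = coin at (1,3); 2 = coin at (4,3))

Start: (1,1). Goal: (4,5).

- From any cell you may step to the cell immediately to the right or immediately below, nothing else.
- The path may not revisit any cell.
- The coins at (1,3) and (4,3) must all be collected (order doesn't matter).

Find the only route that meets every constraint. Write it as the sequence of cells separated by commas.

(1,1), (1,2), (1,3), (2,3), (3,3), (4,3), (4,4), (4,5)

Moves only go right or down, so the column and row indices never decrease.
Route from (1,1): 2× right (reaching (1,3)), 3× down (reaching (4,3)), 2× right (reaching (4,5)) — 7 moves in all.
Check: all required cells visited.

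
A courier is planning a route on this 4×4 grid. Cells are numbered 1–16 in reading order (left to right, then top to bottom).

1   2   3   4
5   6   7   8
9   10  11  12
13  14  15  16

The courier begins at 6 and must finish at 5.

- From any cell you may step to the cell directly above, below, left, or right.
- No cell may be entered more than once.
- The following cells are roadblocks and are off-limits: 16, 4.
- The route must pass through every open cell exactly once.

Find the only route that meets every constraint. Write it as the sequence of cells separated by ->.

Need to visit all 14 open cells exactly once, starting at 6 and ending at 5.
Cell 13 has only two open neighbours (9 and 14), so the path must pass straight through it: one of those is the cell it's entered from and the other is where it exits.
Route from 6: down 1 to 10, left 1 to 9, down 1 to 13, right 2 to 15, up 1 to 11, right 1 to 12, up 1 to 8, left 1 to 7, up 1 to 3, left 2 to 1, down 1 to 5 — 13 moves in all.
Check: all 14 open cells covered.

6 -> 10 -> 9 -> 13 -> 14 -> 15 -> 11 -> 12 -> 8 -> 7 -> 3 -> 2 -> 1 -> 5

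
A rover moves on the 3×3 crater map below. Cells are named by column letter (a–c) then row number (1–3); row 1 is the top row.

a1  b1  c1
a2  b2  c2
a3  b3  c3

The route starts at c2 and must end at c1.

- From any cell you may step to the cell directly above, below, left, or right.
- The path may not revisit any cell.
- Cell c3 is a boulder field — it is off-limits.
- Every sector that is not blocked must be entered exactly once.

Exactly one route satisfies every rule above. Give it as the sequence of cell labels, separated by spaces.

Need to visit all 8 open cells exactly once, starting at c2 and ending at c1.
Route from c2: left 1 to b2, down 1 to b3, left 1 to a3, up 2 to a1, right 2 to c1 — 7 moves in all.
Check: all 8 open cells covered.

c2 b2 b3 a3 a2 a1 b1 c1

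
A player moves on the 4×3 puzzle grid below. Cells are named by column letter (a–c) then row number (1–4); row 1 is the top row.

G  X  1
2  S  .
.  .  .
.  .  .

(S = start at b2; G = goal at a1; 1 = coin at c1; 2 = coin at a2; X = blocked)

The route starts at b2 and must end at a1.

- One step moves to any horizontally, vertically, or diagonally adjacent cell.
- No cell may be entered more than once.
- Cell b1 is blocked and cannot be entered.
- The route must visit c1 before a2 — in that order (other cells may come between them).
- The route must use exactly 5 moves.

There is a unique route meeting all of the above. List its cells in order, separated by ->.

b2 -> c1 -> c2 -> b3 -> a2 -> a1

The waypoints must appear in the order c1, a2, with no cell reused.
Route from b2: up-right to c1, down to c2, down-left to b3, up-left to a2, up to a1 — 5 moves in all.
Check: order respected (1 at step 1, 2 at step 4); 5 moves as required.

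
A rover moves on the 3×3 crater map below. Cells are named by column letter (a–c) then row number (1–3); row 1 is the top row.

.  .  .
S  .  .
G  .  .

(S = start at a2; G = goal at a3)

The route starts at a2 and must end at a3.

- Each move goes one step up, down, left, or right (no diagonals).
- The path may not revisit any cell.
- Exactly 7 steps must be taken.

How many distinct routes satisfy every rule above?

Need simple routes of exactly 7 moves from a2 to a3 (Manhattan distance 1, so 3 moves are spent on a detour and 3 undoing it).
Enumerating: a2 a1 b1 b2 c2 c3 b3 a3 | a2 a1 b1 c1 c2 c3 b3 a3 | a2 a1 b1 c1 c2 b2 b3 a3 | a2 b2 b1 c1 c2 c3 b3 a3.
That gives 4 routes.

4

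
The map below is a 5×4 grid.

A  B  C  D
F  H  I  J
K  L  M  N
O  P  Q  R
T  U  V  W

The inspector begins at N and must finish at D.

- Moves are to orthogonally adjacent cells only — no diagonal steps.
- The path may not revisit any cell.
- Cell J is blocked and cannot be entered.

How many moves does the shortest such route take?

4

The Manhattan distance from N to D is |3−1| + |4−4| = 2, so at least 2 moves are needed.
That bound ignores the blocked cells. Measuring each leg by the fewest moves that actually steer around them (N→D: 4) raises the lower bound to 4.
A route of 4 moves exists: N → M → I → C → D.
Since 4 matches that lower bound, it is optimal.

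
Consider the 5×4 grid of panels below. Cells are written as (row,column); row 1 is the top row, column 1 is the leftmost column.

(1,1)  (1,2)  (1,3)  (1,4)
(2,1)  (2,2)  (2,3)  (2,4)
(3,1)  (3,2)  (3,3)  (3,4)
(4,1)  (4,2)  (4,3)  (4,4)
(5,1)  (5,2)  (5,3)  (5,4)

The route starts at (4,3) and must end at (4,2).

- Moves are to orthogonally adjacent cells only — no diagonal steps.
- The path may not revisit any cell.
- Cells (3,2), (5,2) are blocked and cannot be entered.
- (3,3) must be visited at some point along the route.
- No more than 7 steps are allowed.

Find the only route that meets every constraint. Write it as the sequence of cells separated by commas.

(4,3), (3,3), (2,3), (2,2), (2,1), (3,1), (4,1), (4,2)

The budget equals the shortest possible length, so every move has to be on a shortest route through the required cells.
Route from (4,3): up 2 to (2,3), left 2 to (2,1), down 2 to (4,1), right 1 to (4,2) — 7 moves in all.
Check: all required cells visited; 7 ≤ 7 moves.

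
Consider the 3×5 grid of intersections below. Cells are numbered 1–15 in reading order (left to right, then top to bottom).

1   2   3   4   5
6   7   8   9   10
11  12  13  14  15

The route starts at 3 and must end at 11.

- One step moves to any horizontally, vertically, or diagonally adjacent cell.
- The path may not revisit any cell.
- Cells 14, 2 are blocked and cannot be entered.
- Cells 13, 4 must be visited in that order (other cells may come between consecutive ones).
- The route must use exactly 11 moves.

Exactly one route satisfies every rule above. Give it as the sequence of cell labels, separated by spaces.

3 7 13 9 15 10 5 4 8 12 6 11

The waypoints must appear in the order 13, 4, with no cell reused.
Route from 3: down-left 1 to 7, down-right 1 to 13, up-right 1 to 9, down-right 1 to 15, up 2 to 5, left 1 to 4, down-left 2 to 12, up-left 1 to 6, down 1 to 11 — 11 moves in all.
Check: order respected (13 at step 2, 4 at step 7); 11 moves as required.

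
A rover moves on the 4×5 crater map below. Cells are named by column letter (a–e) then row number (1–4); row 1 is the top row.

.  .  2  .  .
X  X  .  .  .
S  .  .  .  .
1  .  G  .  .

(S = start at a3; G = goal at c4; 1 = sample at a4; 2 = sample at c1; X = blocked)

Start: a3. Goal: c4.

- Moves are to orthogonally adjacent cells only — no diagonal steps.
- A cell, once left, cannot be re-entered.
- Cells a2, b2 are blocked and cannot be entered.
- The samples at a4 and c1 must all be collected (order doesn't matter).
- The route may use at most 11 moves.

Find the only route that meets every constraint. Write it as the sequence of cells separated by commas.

Any route must reach a4 and c1 and still end at c4 within 11 moves, so the order of the required stops is forced.
Route from a3: down 1 to a4, right 1 to b4, up 1 to b3, right 1 to c3, up 2 to c1, right 1 to d1, down 3 to d4, left 1 to c4 — 11 moves in all.
Check: all required cells visited; 11 ≤ 11 moves.

a3, a4, b4, b3, c3, c2, c1, d1, d2, d3, d4, c4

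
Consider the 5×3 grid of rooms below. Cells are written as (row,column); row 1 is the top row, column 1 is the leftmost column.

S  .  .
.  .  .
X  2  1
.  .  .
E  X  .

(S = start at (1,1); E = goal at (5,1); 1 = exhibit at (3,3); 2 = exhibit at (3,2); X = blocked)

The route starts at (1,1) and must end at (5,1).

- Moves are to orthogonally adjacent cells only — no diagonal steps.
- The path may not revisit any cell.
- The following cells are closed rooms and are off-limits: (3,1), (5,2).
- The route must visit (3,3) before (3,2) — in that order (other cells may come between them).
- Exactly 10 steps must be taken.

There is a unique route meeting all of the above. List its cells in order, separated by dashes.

(1,1) - (2,1) - (2,2) - (1,2) - (1,3) - (2,3) - (3,3) - (3,2) - (4,2) - (4,1) - (5,1)

The waypoints must appear in the order (3,3), (3,2), with no cell reused.
Route from (1,1): down to (2,1), right to (2,2), up to (1,2), right to (1,3), 2× down (reaching (3,3)), left to (3,2), down to (4,2), left to (4,1), down to (5,1) — 10 moves in all.
Check: order respected (1 at step 6, 2 at step 7); 10 moves as required.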